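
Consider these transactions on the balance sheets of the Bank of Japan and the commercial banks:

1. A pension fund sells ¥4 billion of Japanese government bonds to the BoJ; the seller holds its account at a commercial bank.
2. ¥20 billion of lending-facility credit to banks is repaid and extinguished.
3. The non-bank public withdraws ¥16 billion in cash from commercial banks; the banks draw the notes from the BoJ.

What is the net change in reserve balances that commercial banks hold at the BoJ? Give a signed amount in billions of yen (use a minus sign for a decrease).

-¥32 billion

BoJ balance sheet:
  Assets:      Securities +¥4B, Loans to banks −¥20B
  Liabilities: Bank reserves −¥32B, Currency in circulation +¥16B
So the change in reserve balances that commercial banks hold at the BoJ is -¥32 billion.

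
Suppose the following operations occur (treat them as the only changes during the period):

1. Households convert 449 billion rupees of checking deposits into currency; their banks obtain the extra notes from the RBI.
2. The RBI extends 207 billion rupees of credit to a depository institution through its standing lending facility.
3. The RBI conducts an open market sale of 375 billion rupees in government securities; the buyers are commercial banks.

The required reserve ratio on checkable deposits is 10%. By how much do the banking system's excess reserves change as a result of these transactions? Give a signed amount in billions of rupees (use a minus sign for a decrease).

-572.1 billion

Currency withdrawal 449 billion rupees: reserves −449B, deposits −449B.
Discount-window loan 207 billion rupees: reserves +207B, deposits 0.
OMO sale (to banks) 375 billion rupees: reserves −375B, deposits 0.
Totals: Δreserves = −617B, Δdeposits = −449B.
Δrequired reserves = 10% × −449B = −44.9B.
Δexcess reserves = Δreserves − Δrequired = −617B − (−44.9B) = -572.1 billion.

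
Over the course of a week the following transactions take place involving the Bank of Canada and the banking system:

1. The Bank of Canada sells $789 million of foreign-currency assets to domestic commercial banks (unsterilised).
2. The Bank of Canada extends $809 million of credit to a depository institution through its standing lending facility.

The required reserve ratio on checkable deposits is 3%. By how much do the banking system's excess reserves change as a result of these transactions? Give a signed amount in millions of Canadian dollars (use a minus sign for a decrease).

FX sale $789 million: reserves −$789M, deposits 0.
Discount-window loan $809 million: reserves +$809M, deposits 0.
Totals: Δreserves = +$20M, Δdeposits = 0.
Δrequired reserves = 3% × 0 = 0.
Δexcess reserves = Δreserves − Δrequired = +$20M − (0) = +$20 million.

+$20 million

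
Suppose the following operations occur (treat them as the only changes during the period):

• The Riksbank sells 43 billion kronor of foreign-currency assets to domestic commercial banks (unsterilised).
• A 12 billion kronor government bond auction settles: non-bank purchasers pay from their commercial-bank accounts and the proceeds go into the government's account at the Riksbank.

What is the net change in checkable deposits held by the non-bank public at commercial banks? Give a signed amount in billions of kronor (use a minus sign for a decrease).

-12 billion

FX sale 43 billion kronor: the counterparty is a bank, so public deposits are unchanged → 0.
Government account inflow 12 billion kronor: non-bank counterparties' bank balances fall → −12B.
Net: 0 − 12 = -12 billion.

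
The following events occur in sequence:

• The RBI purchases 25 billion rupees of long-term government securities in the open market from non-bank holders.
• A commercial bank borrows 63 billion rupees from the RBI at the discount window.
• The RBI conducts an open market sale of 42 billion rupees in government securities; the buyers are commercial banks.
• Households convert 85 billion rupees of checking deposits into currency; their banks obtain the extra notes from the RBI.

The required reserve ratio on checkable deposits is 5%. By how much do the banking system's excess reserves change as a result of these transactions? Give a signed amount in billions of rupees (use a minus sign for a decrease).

Asset purchase (from non-banks) 25 billion rupees: reserves +25B, deposits +25B.
Discount-window loan 63 billion rupees: reserves +63B, deposits 0.
OMO sale (to banks) 42 billion rupees: reserves −42B, deposits 0.
Currency withdrawal 85 billion rupees: reserves −85B, deposits −85B.
Totals: Δreserves = −39B, Δdeposits = −60B.
Δrequired reserves = 5% × −60B = −3B.
Δexcess reserves = Δreserves − Δrequired = −39B − (−3B) = -36 billion.

-36 billion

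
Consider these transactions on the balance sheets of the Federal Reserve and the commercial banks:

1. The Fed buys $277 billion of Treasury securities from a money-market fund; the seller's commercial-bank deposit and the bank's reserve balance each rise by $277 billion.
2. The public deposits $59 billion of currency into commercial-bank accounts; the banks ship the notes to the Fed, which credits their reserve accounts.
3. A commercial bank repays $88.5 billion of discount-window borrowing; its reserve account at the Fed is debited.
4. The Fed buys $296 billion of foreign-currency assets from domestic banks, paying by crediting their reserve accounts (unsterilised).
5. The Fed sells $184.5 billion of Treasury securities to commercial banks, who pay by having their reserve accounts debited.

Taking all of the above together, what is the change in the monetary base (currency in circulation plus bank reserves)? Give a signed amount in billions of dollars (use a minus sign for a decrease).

+$300 billion

Fed balance sheet:
  Assets:      Securities +$92.5B, Loans to banks −$88.5B, Foreign assets +$296B
  Liabilities: Bank reserves +$359B, Currency in circulation −$59B
Commercial banking system:
  Assets:      Reserves at CB +$359B, Securities +$184.5B, Foreign assets −$296B
  Liabilities: Checkable deposits +$336B, Borrowings from CB −$88.5B
Monetary base = currency + reserves: −$59B + (+$359B) = +$300 billion.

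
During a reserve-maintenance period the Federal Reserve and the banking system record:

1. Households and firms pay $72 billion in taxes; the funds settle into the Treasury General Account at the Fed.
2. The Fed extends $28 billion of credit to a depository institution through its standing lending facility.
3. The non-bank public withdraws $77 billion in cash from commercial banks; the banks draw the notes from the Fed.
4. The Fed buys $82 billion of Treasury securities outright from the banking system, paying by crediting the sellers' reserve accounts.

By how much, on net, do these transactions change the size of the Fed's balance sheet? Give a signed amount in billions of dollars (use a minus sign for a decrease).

+$110 billion

Fed balance sheet:
  Assets:      Securities +$82B, Loans to banks +$28B
  Liabilities: Bank reserves −$39B, Currency in circulation +$77B, Government deposits +$72B
Change in total Fed assets = +$110 billion.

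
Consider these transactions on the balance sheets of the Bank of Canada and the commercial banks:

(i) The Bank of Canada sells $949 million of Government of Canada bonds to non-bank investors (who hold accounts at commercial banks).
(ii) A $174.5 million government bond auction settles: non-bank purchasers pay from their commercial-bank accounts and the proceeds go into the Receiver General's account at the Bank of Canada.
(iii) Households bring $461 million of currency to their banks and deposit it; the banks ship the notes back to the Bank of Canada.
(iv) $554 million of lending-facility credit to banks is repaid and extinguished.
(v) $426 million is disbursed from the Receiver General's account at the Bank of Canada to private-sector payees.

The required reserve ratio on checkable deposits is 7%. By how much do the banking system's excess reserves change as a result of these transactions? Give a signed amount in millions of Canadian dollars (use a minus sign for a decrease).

Asset sale (to non-banks) $949 million: reserves −$949M, deposits −$949M.
Government account inflow $174.5 million: reserves −$174.5M, deposits −$174.5M.
Currency deposit $461 million: reserves +$461M, deposits +$461M.
Discount-window repayment $554 million: reserves −$554M, deposits 0.
Government spending $426 million: reserves +$426M, deposits +$426M.
Totals: Δreserves = −$790.5M, Δdeposits = −$236.5M.
Δrequired reserves = 7% × −$236.5M = −$16.555M.
Δexcess reserves = Δreserves − Δrequired = −$790.5M − (−$16.555M) = -$773.945 million.

-$773.945 million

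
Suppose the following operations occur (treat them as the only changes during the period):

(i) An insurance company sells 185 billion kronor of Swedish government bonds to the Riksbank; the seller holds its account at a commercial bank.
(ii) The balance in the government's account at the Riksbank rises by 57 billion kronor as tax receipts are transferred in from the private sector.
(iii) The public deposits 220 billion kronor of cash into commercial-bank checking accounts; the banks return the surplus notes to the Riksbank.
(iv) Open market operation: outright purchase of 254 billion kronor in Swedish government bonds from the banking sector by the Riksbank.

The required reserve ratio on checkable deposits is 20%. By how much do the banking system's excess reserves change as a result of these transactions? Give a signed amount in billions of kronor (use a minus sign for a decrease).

+532.4 billion

Asset purchase (from non-banks) 185 billion kronor: reserves +185B, deposits +185B.
Government account inflow 57 billion kronor: reserves −57B, deposits −57B.
Currency deposit 220 billion kronor: reserves +220B, deposits +220B.
OMO purchase (from banks) 254 billion kronor: reserves +254B, deposits 0.
Totals: Δreserves = +602B, Δdeposits = +348B.
Δrequired reserves = 20% × +348B = +69.6B.
Δexcess reserves = Δreserves − Δrequired = +602B − (+69.6B) = +532.4 billion.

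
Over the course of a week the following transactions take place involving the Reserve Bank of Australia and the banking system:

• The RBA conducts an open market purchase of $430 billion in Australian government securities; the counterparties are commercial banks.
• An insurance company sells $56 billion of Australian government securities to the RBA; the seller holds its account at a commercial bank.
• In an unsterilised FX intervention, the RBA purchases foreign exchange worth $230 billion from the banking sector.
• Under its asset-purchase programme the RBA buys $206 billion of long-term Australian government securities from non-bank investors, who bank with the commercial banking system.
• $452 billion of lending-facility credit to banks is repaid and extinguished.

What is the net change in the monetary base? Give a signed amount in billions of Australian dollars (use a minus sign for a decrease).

OMO purchase (from banks) $430 billion: RBA balance sheet expands → +$430B.
Asset purchase (from non-banks) $56 billion: RBA balance sheet expands → +$56B.
FX purchase $230 billion: RBA balance sheet expands → +$230B.
Asset purchase (from non-banks) $206 billion: RBA balance sheet expands → +$206B.
Discount-window repayment $452 billion: RBA balance sheet contracts → −$452B.
Net: 430 + 56 + 230 + 206 − 452 = +$470 billion.

+$470 billion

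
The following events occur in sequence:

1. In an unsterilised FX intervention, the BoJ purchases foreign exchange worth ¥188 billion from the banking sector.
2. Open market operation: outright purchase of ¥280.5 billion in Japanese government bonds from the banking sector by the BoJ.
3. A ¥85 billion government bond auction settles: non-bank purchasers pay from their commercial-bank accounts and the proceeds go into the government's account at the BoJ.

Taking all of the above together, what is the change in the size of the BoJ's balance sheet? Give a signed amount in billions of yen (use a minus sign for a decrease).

+¥468.5 billion

FX purchase ¥188 billion: a BoJ asset is acquired → +¥188B.
OMO purchase (from banks) ¥280.5 billion: a BoJ asset is acquired → +¥280.5B.
Government account inflow ¥85 billion: only the composition of liabilities changes → 0.
Net: 188 + 280.5 + 0 = +¥468.5 billion.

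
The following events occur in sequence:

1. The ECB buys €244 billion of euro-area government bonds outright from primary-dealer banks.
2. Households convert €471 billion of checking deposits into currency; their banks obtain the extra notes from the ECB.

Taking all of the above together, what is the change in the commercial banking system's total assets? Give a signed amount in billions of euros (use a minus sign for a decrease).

-€471 billion

ECB balance sheet:
  Assets:      Securities +€244B
  Liabilities: Bank reserves −€227B, Currency in circulation +€471B
Commercial banking system:
  Assets:      Reserves at CB −€227B, Securities −€244B
  Liabilities: Checkable deposits −€471B
Change in total bank assets = -€471 billion.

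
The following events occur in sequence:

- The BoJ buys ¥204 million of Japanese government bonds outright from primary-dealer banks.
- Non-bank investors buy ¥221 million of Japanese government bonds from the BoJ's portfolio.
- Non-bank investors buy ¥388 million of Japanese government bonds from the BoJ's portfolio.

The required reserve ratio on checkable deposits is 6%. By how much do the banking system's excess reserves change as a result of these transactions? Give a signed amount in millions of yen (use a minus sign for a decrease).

-¥368.46 million

OMO purchase (from banks) ¥204 million: reserves +¥204M, deposits 0.
Asset sale (to non-banks) ¥221 million: reserves −¥221M, deposits −¥221M.
Asset sale (to non-banks) ¥388 million: reserves −¥388M, deposits −¥388M.
Totals: Δreserves = −¥405M, Δdeposits = −¥609M.
Δrequired reserves = 6% × −¥609M = −¥36.54M.
Δexcess reserves = Δreserves − Δrequired = −¥405M − (−¥36.54M) = -¥368.46 million.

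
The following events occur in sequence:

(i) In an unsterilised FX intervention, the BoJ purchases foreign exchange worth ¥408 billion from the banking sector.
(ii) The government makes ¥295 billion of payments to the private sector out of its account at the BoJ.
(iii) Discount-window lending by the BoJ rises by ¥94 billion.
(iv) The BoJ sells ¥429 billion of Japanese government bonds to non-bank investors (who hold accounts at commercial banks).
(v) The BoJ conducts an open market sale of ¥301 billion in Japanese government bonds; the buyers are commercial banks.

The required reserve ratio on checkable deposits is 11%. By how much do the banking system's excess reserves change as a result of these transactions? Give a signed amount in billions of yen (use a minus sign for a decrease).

FX purchase ¥408 billion: reserves +¥408B, deposits 0.
Government spending ¥295 billion: reserves +¥295B, deposits +¥295B.
Discount-window loan ¥94 billion: reserves +¥94B, deposits 0.
Asset sale (to non-banks) ¥429 billion: reserves −¥429B, deposits −¥429B.
OMO sale (to banks) ¥301 billion: reserves −¥301B, deposits 0.
Totals: Δreserves = +¥67B, Δdeposits = −¥134B.
Δrequired reserves = 11% × −¥134B = −¥14.74B.
Δexcess reserves = Δreserves − Δrequired = +¥67B − (−¥14.74B) = +¥81.74 billion.

+¥81.74 billion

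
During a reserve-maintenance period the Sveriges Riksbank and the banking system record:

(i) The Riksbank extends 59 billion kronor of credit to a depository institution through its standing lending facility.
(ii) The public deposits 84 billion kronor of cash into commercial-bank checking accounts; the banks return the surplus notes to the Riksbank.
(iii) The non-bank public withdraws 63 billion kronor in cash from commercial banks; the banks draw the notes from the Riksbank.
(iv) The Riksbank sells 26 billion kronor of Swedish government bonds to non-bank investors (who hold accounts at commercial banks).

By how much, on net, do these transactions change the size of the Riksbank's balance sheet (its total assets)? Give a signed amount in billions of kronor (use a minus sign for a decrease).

+33 billion

Riksbank balance sheet:
  Assets:      Securities −26B, Loans to banks +59B
  Liabilities: Bank reserves +54B, Currency in circulation −21B
Change in total Riksbank assets = +33 billion.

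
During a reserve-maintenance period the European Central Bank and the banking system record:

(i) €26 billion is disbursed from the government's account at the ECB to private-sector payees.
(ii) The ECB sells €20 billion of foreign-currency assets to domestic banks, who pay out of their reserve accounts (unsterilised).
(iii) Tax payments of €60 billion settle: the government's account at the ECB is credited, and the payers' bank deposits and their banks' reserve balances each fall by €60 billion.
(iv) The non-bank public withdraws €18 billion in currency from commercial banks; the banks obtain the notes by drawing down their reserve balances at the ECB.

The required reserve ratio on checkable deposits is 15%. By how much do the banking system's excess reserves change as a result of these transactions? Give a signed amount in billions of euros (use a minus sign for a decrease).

Government spending €26 billion: reserves +€26B, deposits +€26B.
FX sale €20 billion: reserves −€20B, deposits 0.
Government account inflow €60 billion: reserves −€60B, deposits −€60B.
Currency withdrawal €18 billion: reserves −€18B, deposits −€18B.
Totals: Δreserves = −€72B, Δdeposits = −€52B.
Δrequired reserves = 15% × −€52B = −€7.8B.
Δexcess reserves = Δreserves − Δrequired = −€72B − (−€7.8B) = -€64.2 billion.

-€64.2 billion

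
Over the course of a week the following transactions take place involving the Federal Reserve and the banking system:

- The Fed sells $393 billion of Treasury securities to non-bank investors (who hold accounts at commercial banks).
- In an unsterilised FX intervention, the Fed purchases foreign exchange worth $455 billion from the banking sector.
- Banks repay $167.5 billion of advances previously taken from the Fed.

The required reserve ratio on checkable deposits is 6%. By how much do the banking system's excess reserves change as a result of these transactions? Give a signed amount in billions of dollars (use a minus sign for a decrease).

-$81.92 billion

Asset sale (to non-banks) $393 billion: reserves −$393B, deposits −$393B.
FX purchase $455 billion: reserves +$455B, deposits 0.
Discount-window repayment $167.5 billion: reserves −$167.5B, deposits 0.
Totals: Δreserves = −$105.5B, Δdeposits = −$393B.
Δrequired reserves = 6% × −$393B = −$23.58B.
Δexcess reserves = Δreserves − Δrequired = −$105.5B − (−$23.58B) = -$81.92 billion.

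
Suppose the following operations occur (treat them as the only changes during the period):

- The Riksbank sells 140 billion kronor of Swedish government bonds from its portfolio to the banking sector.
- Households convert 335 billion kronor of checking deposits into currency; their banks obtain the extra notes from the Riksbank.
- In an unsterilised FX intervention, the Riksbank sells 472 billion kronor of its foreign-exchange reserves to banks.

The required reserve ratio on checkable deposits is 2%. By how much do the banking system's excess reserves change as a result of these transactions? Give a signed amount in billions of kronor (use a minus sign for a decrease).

OMO sale (to banks) 140 billion kronor: reserves −140B, deposits 0.
Currency withdrawal 335 billion kronor: reserves −335B, deposits −335B.
FX sale 472 billion kronor: reserves −472B, deposits 0.
Totals: Δreserves = −947B, Δdeposits = −335B.
Δrequired reserves = 2% × −335B = −6.7B.
Δexcess reserves = Δreserves − Δrequired = −947B − (−6.7B) = -940.3 billion.

-940.3 billion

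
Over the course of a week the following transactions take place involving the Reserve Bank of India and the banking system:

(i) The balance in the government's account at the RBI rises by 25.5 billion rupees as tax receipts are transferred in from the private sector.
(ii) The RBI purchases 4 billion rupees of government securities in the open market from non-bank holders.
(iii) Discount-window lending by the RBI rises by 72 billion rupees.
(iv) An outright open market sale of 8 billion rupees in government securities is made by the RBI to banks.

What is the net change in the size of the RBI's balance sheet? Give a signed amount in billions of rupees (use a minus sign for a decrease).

+68 billion

Government account inflow 25.5 billion rupees: only the composition of liabilities changes → 0.
Asset purchase (from non-banks) 4 billion rupees: an RBI asset is acquired → +4B.
Discount-window loan 72 billion rupees: an RBI asset is acquired → +72B.
OMO sale (to banks) 8 billion rupees: an RBI asset is shed → −8B.
Net: 0 + 4 + 72 − 8 = +68 billion.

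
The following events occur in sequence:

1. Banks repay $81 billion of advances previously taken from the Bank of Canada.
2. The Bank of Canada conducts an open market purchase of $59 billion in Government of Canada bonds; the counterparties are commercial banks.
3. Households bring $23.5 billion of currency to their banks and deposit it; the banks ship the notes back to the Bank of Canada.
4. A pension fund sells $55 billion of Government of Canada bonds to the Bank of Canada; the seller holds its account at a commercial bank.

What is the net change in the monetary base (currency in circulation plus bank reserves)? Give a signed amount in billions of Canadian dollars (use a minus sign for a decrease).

Bank of Canada balance sheet:
  Assets:      Securities +$114B, Loans to banks −$81B
  Liabilities: Bank reserves +$56.5B, Currency in circulation −$23.5B
Monetary base = currency + reserves: −$23.5B + (+$56.5B) = +$33 billion.

+$33 billion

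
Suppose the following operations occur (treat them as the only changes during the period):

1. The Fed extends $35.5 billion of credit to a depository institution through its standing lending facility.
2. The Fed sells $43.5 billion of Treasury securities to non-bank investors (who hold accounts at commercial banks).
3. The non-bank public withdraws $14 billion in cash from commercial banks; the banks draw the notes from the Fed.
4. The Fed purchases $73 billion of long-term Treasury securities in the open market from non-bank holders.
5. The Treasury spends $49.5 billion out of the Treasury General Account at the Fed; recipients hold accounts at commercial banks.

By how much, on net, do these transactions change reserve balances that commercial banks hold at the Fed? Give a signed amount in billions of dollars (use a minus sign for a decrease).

+$100.5 billion

Discount-window loan $35.5 billion: the loan is credited to the bank's reserve account → +$35.5B.
Asset sale (to non-banks) $43.5 billion: the non-bank buyers' banks settle from reserves → −$43.5B.
Currency withdrawal $14 billion: banks swap reserves for currency → −$14B.
Asset purchase (from non-banks) $73 billion: the Fed pays by crediting reserve accounts → +$73B.
Government spending $49.5 billion: government payments flow into bank reserve accounts → +$49.5B.
Net: 35.5 − 43.5 − 14 + 73 + 49.5 = +$100.5 billion.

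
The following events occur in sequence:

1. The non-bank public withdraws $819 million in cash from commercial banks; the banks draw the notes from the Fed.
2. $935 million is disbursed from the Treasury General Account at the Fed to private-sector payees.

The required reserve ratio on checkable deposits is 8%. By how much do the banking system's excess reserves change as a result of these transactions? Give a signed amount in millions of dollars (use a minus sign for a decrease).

+$106.72 million

Currency withdrawal $819 million: reserves −$819M, deposits −$819M.
Government spending $935 million: reserves +$935M, deposits +$935M.
Totals: Δreserves = +$116M, Δdeposits = +$116M.
Δrequired reserves = 8% × +$116M = +$9.28M.
Δexcess reserves = Δreserves − Δrequired = +$116M − (+$9.28M) = +$106.72 million.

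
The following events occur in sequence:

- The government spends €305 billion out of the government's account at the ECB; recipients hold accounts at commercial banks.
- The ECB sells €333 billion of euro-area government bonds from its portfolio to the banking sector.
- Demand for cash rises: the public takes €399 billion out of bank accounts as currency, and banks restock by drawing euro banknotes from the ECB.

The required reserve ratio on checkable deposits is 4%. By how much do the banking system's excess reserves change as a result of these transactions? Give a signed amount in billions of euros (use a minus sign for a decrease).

Government spending €305 billion: reserves +€305B, deposits +€305B.
OMO sale (to banks) €333 billion: reserves −€333B, deposits 0.
Currency withdrawal €399 billion: reserves −€399B, deposits −€399B.
Totals: Δreserves = −€427B, Δdeposits = −€94B.
Δrequired reserves = 4% × −€94B = −€3.76B.
Δexcess reserves = Δreserves − Δrequired = −€427B − (−€3.76B) = -€423.24 billion.

-€423.24 billion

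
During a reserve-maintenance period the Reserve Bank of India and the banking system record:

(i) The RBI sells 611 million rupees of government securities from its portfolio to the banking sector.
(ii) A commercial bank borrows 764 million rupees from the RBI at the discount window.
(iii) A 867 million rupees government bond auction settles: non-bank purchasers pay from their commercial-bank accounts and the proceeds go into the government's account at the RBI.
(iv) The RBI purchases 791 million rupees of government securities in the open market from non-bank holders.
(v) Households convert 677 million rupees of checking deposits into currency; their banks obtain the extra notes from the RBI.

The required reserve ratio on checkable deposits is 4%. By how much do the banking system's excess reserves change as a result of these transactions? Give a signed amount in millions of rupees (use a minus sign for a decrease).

-569.88 million

OMO sale (to banks) 611 million rupees: reserves −611M, deposits 0.
Discount-window loan 764 million rupees: reserves +764M, deposits 0.
Government account inflow 867 million rupees: reserves −867M, deposits −867M.
Asset purchase (from non-banks) 791 million rupees: reserves +791M, deposits +791M.
Currency withdrawal 677 million rupees: reserves −677M, deposits −677M.
Totals: Δreserves = −600M, Δdeposits = −753M.
Δrequired reserves = 4% × −753M = −30.12M.
Δexcess reserves = Δreserves − Δrequired = −600M − (−30.12M) = -569.88 million.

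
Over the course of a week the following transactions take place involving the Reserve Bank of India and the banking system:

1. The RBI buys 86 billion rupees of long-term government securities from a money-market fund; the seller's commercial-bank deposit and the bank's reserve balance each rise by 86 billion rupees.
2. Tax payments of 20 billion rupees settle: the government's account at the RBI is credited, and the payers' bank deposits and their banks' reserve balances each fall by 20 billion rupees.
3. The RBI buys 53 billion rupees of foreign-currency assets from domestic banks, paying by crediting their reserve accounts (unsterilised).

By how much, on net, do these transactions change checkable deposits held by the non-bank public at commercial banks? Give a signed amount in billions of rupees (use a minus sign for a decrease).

+66 billion

RBI balance sheet:
  Assets:      Securities +86B, Foreign assets +53B
  Liabilities: Bank reserves +119B, Government deposits +20B
Commercial banking system:
  Assets:      Reserves at CB +119B, Foreign assets −53B
  Liabilities: Checkable deposits +66B
So the change in checkable deposits held by the non-bank public at commercial banks is +66 billion.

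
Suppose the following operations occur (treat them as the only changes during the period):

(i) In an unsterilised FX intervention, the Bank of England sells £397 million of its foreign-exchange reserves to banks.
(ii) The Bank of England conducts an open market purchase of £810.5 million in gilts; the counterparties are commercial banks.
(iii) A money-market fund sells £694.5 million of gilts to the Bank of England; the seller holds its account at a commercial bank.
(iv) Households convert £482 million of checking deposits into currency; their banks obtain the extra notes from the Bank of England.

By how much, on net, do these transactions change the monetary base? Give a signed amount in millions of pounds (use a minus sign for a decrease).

+£1108 million

Bank of England balance sheet:
  Assets:      Securities +£1505M, Foreign assets −£397M
  Liabilities: Bank reserves +£626M, Currency in circulation +£482M
Monetary base = currency + reserves: +£482M + (+£626M) = +£1108 million.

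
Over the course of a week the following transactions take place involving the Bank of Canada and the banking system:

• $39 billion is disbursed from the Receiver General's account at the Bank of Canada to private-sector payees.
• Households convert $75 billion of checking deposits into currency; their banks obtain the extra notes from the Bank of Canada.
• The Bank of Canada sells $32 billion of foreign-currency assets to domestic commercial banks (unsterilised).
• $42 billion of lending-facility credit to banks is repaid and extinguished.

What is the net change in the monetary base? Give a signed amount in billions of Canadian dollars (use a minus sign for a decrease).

Government spending $39 billion: a non-base liability converts back to reserves → +$39B.
Currency withdrawal $75 billion: just a shift between currency and reserves — both are base money → 0.
FX sale $32 billion: Bank of Canada balance sheet contracts → −$32B.
Discount-window repayment $42 billion: Bank of Canada balance sheet contracts → −$42B.
Net: 39 + 0 − 32 − 42 = -$35 billion.

-$35 billion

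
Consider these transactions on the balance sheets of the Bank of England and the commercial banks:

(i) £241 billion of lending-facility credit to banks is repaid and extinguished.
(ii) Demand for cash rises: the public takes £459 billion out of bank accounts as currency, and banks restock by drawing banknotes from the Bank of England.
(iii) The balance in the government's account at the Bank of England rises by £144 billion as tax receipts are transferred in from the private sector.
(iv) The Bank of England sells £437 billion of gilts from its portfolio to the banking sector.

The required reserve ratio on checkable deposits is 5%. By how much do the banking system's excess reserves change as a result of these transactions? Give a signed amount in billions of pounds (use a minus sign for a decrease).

-£1250.85 billion

Discount-window repayment £241 billion: reserves −£241B, deposits 0.
Currency withdrawal £459 billion: reserves −£459B, deposits −£459B.
Government account inflow £144 billion: reserves −£144B, deposits −£144B.
OMO sale (to banks) £437 billion: reserves −£437B, deposits 0.
Totals: Δreserves = −£1281B, Δdeposits = −£603B.
Δrequired reserves = 5% × −£603B = −£30.15B.
Δexcess reserves = Δreserves − Δrequired = −£1281B − (−£30.15B) = -£1250.85 billion.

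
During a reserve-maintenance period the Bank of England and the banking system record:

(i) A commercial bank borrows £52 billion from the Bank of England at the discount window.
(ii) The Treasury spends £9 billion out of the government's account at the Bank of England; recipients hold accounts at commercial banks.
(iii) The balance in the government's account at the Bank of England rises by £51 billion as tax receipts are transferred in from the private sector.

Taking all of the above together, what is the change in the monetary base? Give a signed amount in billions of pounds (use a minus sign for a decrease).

+£10 billion

Discount-window loan £52 billion: Bank of England balance sheet expands → +£52B.
Government spending £9 billion: a non-base liability converts back to reserves → +£9B.
Government account inflow £51 billion: reserves shift to a non-base liability → −£51B.
Net: 52 + 9 − 51 = +£10 billion.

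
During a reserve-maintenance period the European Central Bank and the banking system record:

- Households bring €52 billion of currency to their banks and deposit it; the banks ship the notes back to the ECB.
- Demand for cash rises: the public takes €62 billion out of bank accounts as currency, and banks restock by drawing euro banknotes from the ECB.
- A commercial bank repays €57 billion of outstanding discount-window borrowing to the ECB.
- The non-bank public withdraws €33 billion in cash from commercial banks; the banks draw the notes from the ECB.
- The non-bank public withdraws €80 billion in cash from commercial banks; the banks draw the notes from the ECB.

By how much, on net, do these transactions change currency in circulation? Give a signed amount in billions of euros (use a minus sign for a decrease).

+€123 billion

ECB balance sheet:
  Assets:      Loans to banks −€57B
  Liabilities: Bank reserves −€180B, Currency in circulation +€123B
Commercial banking system:
  Assets:      Reserves at CB −€180B
  Liabilities: Checkable deposits −€123B, Borrowings from CB −€57B
So the change in currency in circulation is +€123 billion.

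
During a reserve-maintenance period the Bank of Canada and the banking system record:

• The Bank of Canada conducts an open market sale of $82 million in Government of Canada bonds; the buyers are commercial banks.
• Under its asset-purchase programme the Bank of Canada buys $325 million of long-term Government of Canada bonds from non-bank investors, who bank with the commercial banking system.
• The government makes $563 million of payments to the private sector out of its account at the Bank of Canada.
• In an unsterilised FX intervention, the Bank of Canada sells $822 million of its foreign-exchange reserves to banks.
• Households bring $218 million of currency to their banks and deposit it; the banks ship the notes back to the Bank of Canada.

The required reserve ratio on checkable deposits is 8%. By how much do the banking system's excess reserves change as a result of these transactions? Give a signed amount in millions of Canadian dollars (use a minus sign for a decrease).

+$113.52 million

OMO sale (to banks) $82 million: reserves −$82M, deposits 0.
Asset purchase (from non-banks) $325 million: reserves +$325M, deposits +$325M.
Government spending $563 million: reserves +$563M, deposits +$563M.
FX sale $822 million: reserves −$822M, deposits 0.
Currency deposit $218 million: reserves +$218M, deposits +$218M.
Totals: Δreserves = +$202M, Δdeposits = +$1106M.
Δrequired reserves = 8% × +$1106M = +$88.48M.
Δexcess reserves = Δreserves − Δrequired = +$202M − (+$88.48M) = +$113.52 million.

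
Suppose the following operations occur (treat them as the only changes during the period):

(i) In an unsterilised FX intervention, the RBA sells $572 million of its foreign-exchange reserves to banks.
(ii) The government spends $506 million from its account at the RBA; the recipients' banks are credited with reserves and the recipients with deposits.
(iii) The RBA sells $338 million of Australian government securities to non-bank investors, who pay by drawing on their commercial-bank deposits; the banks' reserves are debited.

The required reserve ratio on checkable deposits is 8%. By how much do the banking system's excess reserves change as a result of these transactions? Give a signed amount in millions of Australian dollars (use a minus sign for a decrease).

FX sale $572 million: reserves −$572M, deposits 0.
Government spending $506 million: reserves +$506M, deposits +$506M.
Asset sale (to non-banks) $338 million: reserves −$338M, deposits −$338M.
Totals: Δreserves = −$404M, Δdeposits = +$168M.
Δrequired reserves = 8% × +$168M = +$13.44M.
Δexcess reserves = Δreserves − Δrequired = −$404M − (+$13.44M) = -$417.44 million.

-$417.44 million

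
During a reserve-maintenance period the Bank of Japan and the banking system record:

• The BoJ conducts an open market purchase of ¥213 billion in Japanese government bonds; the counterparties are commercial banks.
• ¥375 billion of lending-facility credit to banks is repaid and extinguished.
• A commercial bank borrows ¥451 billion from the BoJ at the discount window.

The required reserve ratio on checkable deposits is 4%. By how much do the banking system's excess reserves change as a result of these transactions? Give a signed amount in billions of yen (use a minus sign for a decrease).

+¥289 billion

OMO purchase (from banks) ¥213 billion: reserves +¥213B, deposits 0.
Discount-window repayment ¥375 billion: reserves −¥375B, deposits 0.
Discount-window loan ¥451 billion: reserves +¥451B, deposits 0.
Totals: Δreserves = +¥289B, Δdeposits = 0.
Δrequired reserves = 4% × 0 = 0.
Δexcess reserves = Δreserves − Δrequired = +¥289B − (0) = +¥289 billion.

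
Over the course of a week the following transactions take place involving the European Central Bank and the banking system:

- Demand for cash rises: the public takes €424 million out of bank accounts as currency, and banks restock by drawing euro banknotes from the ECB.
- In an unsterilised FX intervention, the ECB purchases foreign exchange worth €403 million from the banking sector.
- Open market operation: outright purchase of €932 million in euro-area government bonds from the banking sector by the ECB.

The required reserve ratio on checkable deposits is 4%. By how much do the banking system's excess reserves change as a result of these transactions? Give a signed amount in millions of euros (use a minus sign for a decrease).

+€927.96 million

Currency withdrawal €424 million: reserves −€424M, deposits −€424M.
FX purchase €403 million: reserves +€403M, deposits 0.
OMO purchase (from banks) €932 million: reserves +€932M, deposits 0.
Totals: Δreserves = +€911M, Δdeposits = −€424M.
Δrequired reserves = 4% × −€424M = −€16.96M.
Δexcess reserves = Δreserves − Δrequired = +€911M − (−€16.96M) = +€927.96 million.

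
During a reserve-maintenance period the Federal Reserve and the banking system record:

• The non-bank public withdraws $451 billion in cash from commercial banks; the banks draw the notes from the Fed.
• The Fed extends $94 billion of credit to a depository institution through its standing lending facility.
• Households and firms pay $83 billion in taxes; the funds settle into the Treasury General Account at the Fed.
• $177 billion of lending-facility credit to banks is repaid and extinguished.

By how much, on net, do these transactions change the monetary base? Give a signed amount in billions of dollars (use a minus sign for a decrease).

Fed balance sheet:
  Assets:      Loans to banks −$83B
  Liabilities: Bank reserves −$617B, Currency in circulation +$451B, Government deposits +$83B
Monetary base = currency + reserves: +$451B + (−$617B) = -$166 billion.

-$166 billion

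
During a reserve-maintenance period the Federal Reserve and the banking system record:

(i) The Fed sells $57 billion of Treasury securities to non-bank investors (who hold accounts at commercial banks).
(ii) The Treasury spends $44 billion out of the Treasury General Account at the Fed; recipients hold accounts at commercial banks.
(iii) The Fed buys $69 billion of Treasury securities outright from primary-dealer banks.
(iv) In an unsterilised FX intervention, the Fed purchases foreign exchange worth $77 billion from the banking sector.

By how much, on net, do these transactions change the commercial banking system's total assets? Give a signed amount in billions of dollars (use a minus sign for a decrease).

-$13 billion

Fed balance sheet:
  Assets:      Securities +$12B, Foreign assets +$77B
  Liabilities: Bank reserves +$133B, Government deposits −$44B
Commercial banking system:
  Assets:      Reserves at CB +$133B, Securities −$69B, Foreign assets −$77B
  Liabilities: Checkable deposits −$13B
Change in total bank assets = -$13 billion.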